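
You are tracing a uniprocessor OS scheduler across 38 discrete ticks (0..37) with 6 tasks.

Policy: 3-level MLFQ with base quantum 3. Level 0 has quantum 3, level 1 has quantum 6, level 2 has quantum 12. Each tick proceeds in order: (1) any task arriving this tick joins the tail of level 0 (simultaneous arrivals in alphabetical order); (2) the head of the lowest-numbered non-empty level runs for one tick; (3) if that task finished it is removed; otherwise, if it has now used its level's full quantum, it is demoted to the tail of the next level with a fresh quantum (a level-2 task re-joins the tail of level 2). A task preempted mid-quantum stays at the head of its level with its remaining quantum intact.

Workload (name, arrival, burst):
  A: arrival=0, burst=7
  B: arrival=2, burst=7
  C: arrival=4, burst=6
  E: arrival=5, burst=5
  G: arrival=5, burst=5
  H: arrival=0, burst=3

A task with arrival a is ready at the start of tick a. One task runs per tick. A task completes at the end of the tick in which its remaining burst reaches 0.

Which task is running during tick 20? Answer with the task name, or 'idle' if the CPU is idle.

t=0: L0/L1/L2 = AH/-/- → run A
t=1: L0/L1/L2 = AH/-/- → run A
t=2: L0/L1/L2 = AHB/-/- → run A
t=3: L0/L1/L2 = HB/A/- → run H
t=4: L0/L1/L2 = HBC/A/- → run H
t=5: L0/L1/L2 = HBCEG/A/- → run H
t=6: L0/L1/L2 = BCEG/A/- → run B
t=7: L0/L1/L2 = BCEG/A/- → run B
t=8: L0/L1/L2 = BCEG/A/- → run B
t=9: L0/L1/L2 = CEG/AB/- → run C
t=10: L0/L1/L2 = CEG/AB/- → run C
t=11: L0/L1/L2 = CEG/AB/- → run C
t=12: L0/L1/L2 = EG/ABC/- → run E
t=13: L0/L1/L2 = EG/ABC/- → run E
t=14: L0/L1/L2 = EG/ABC/- → run E
t=15: L0/L1/L2 = G/ABCE/- → run G
t=16: L0/L1/L2 = G/ABCE/- → run G
t=17: L0/L1/L2 = G/ABCE/- → run G
t=18: L0/L1/L2 = -/ABCEG/- → run A
t=19: L0/L1/L2 = -/ABCEG/- → run A
t=20: L0/L1/L2 = -/ABCEG/- → run A
t=21: L0/L1/L2 = -/ABCEG/- → run A
t=22: L0/L1/L2 = -/BCEG/- → run B
t=23: L0/L1/L2 = -/BCEG/- → run B
t=24: L0/L1/L2 = -/BCEG/- → run B
t=25: L0/L1/L2 = -/BCEG/- → run B
t=26: L0/L1/L2 = -/CEG/- → run C
t=27: L0/L1/L2 = -/CEG/- → run C
t=28: L0/L1/L2 = -/CEG/- → run C
t=29: L0/L1/L2 = -/EG/- → run E
t=30: L0/L1/L2 = -/EG/- → run E
t=31: L0/L1/L2 = -/G/- → run G
t=32: L0/L1/L2 = -/G/- → run G
t=33: (idle)
t=34: (idle)
t=35: (idle)
t=36: (idle)
t=37: (idle)

running at tick 20 = A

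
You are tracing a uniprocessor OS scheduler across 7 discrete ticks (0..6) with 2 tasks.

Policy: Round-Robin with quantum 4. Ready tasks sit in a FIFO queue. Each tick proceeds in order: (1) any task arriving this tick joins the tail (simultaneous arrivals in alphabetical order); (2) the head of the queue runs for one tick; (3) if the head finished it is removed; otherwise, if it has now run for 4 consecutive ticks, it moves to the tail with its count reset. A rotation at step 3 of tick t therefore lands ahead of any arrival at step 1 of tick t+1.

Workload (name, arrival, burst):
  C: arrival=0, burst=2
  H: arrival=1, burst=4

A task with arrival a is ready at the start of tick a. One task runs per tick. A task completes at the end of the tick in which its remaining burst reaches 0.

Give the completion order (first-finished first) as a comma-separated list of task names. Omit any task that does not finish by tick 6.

t=0: queue=[C] q_used=0 → run C
t=1: queue=[C,H] q_used=1 → run C
t=2: queue=[H] q_used=0 → run H
t=3: queue=[H] q_used=1 → run H
t=4: queue=[H] q_used=2 → run H
t=5: queue=[H] q_used=3 → run H
t=6: (idle)

completion order = C, H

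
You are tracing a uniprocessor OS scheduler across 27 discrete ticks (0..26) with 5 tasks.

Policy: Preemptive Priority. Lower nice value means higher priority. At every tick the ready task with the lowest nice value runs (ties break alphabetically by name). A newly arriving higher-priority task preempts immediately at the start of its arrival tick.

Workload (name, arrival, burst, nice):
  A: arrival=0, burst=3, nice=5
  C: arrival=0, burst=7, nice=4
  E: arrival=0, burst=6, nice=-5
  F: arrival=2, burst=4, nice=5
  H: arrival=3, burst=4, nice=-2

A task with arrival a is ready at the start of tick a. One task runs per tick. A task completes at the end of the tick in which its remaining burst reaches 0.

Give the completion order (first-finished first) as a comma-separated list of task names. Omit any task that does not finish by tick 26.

t=0: ready={A,C,E} → run E
t=1: ready={A,C,E} → run E
t=2: ready={A,C,E,F} → run E
t=3: ready={A,C,E,F,H} → run E
t=4: ready={A,C,E,F,H} → run E
t=5: ready={A,C,E,F,H} → run E
t=6: ready={A,C,F,H} → run H
t=7: ready={A,C,F,H} → run H
t=8: ready={A,C,F,H} → run H
t=9: ready={A,C,F,H} → run H
t=10: ready={A,C,F} → run C
t=11: ready={A,C,F} → run C
t=12: ready={A,C,F} → run C
t=13: ready={A,C,F} → run C
t=14: ready={A,C,F} → run C
t=15: ready={A,C,F} → run C
t=16: ready={A,C,F} → run C
t=17: ready={A,F} → run A
t=18: ready={A,F} → run A
t=19: ready={A,F} → run A
t=20: ready={F} → run F
t=21: ready={F} → run F
t=22: ready={F} → run F
t=23: ready={F} → run F
t=24: (idle)
t=25: (idle)
t=26: (idle)

completion order = E, H, C, A, F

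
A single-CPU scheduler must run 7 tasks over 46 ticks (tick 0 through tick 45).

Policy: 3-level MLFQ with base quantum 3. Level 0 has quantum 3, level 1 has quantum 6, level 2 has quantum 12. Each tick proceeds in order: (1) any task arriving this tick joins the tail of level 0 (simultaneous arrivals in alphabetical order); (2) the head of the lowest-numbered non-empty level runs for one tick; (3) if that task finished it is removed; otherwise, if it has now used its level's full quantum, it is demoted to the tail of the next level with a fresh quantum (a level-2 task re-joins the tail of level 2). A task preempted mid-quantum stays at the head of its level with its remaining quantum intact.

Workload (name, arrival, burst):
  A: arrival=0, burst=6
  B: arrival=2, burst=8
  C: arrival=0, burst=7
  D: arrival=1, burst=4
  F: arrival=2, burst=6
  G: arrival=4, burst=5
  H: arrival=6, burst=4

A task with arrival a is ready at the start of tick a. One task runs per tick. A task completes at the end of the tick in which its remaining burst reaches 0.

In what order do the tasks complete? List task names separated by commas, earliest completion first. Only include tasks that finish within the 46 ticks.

completion order = A, C, D, B, F, G, H

t=0: L0/L1/L2 = AC/-/- → run A
t=1: L0/L1/L2 = ACD/-/- → run A
t=2: L0/L1/L2 = ACDBF/-/- → run A
t=3: L0/L1/L2 = CDBF/A/- → run C
t=4: L0/L1/L2 = CDBFG/A/- → run C
t=5: L0/L1/L2 = CDBFG/A/- → run C
t=6: L0/L1/L2 = DBFGH/AC/- → run D
t=7: L0/L1/L2 = DBFGH/AC/- → run D
t=8: L0/L1/L2 = DBFGH/AC/- → run D
t=9: L0/L1/L2 = BFGH/ACD/- → run B
t=10: L0/L1/L2 = BFGH/ACD/- → run B
t=11: L0/L1/L2 = BFGH/ACD/- → run B
t=12: L0/L1/L2 = FGH/ACDB/- → run F
t=13: L0/L1/L2 = FGH/ACDB/- → run F
t=14: L0/L1/L2 = FGH/ACDB/- → run F
t=15: L0/L1/L2 = GH/ACDBF/- → run G
t=16: L0/L1/L2 = GH/ACDBF/- → run G
t=17: L0/L1/L2 = GH/ACDBF/- → run G
t=18: L0/L1/L2 = H/ACDBFG/- → run H
t=19: L0/L1/L2 = H/ACDBFG/- → run H
t=20: L0/L1/L2 = H/ACDBFG/- → run H
t=21: L0/L1/L2 = -/ACDBFGH/- → run A
t=22: L0/L1/L2 = -/ACDBFGH/- → run A
t=23: L0/L1/L2 = -/ACDBFGH/- → run A
t=24: L0/L1/L2 = -/CDBFGH/- → run C
t=25: L0/L1/L2 = -/CDBFGH/- → run C
t=26: L0/L1/L2 = -/CDBFGH/- → run C
t=27: L0/L1/L2 = -/CDBFGH/- → run C
t=28: L0/L1/L2 = -/DBFGH/- → run D
t=29: L0/L1/L2 = -/BFGH/- → run B
t=30: L0/L1/L2 = -/BFGH/- → run B
t=31: L0/L1/L2 = -/BFGH/- → run B
t=32: L0/L1/L2 = -/BFGH/- → run B
t=33: L0/L1/L2 = -/BFGH/- → run B
t=34: L0/L1/L2 = -/FGH/- → run F
t=35: L0/L1/L2 = -/FGH/- → run F
t=36: L0/L1/L2 = -/FGH/- → run F
t=37: L0/L1/L2 = -/GH/- → run G
t=38: L0/L1/L2 = -/GH/- → run G
t=39: L0/L1/L2 = -/H/- → run H
t=40: (idle)
t=41: (idle)
t=42: (idle)
t=43: (idle)
t=44: (idle)
t=45: (idle)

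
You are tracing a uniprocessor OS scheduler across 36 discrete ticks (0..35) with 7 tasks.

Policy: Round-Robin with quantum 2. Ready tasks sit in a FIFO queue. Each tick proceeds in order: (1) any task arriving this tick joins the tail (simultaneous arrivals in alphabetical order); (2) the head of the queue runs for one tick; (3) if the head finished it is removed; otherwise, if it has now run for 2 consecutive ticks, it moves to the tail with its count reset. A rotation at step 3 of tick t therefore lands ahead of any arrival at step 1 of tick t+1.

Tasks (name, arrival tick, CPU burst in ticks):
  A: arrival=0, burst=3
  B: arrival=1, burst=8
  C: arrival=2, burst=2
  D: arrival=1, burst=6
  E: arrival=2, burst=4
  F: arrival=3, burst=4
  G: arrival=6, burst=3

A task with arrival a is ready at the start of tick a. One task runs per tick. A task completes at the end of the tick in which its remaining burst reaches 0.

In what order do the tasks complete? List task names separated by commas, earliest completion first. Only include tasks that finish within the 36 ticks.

t=0: queue=[A] q_used=0 → run A
t=1: queue=[A,B,D] q_used=1 → run A
t=2: queue=[B,D,A,C,E] q_used=0 → run B
t=3: queue=[B,D,A,C,E,F] q_used=1 → run B
t=4: queue=[D,A,C,E,F,B] q_used=0 → run D
t=5: queue=[D,A,C,E,F,B] q_used=1 → run D
t=6: queue=[A,C,E,F,B,D,G] q_used=0 → run A
t=7: queue=[C,E,F,B,D,G] q_used=0 → run C
t=8: queue=[C,E,F,B,D,G] q_used=1 → run C
t=9: queue=[E,F,B,D,G] q_used=0 → run E
t=10: queue=[E,F,B,D,G] q_used=1 → run E
t=11: queue=[F,B,D,G,E] q_used=0 → run F
t=12: queue=[F,B,D,G,E] q_used=1 → run F
t=13: queue=[B,D,G,E,F] q_used=0 → run B
t=14: queue=[B,D,G,E,F] q_used=1 → run B
t=15: queue=[D,G,E,F,B] q_used=0 → run D
t=16: queue=[D,G,E,F,B] q_used=1 → run D
t=17: queue=[G,E,F,B,D] q_used=0 → run G
t=18: queue=[G,E,F,B,D] q_used=1 → run G
t=19: queue=[E,F,B,D,G] q_used=0 → run E
t=20: queue=[E,F,B,D,G] q_used=1 → run E
t=21: queue=[F,B,D,G] q_used=0 → run F
t=22: queue=[F,B,D,G] q_used=1 → run F
t=23: queue=[B,D,G] q_used=0 → run B
t=24: queue=[B,D,G] q_used=1 → run B
t=25: queue=[D,G,B] q_used=0 → run D
t=26: queue=[D,G,B] q_used=1 → run D
t=27: queue=[G,B] q_used=0 → run G
t=28: queue=[B] q_used=0 → run B
t=29: queue=[B] q_used=1 → run B
t=30: (idle)
t=31: (idle)
t=32: (idle)
t=33: (idle)
t=34: (idle)
t=35: (idle)

completion order = A, C, E, F, D, G, B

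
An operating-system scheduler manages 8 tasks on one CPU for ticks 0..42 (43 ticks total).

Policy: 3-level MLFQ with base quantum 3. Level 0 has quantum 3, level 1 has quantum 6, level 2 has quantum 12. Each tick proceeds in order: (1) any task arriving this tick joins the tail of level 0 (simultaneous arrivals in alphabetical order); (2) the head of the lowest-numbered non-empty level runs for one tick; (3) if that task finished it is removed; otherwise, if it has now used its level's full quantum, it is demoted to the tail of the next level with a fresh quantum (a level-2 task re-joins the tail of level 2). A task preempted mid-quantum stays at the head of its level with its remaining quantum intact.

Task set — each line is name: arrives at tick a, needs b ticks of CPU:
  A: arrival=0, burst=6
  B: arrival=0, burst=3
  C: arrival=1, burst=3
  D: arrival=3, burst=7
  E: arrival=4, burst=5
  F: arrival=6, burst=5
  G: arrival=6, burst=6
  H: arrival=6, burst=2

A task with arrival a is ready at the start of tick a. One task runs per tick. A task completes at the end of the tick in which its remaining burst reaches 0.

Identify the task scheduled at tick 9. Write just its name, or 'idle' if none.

running at tick 9 = D

t=0: L0/L1/L2 = AB/-/- → run A
t=1: L0/L1/L2 = ABC/-/- → run A
t=2: L0/L1/L2 = ABC/-/- → run A
t=3: L0/L1/L2 = BCD/A/- → run B
t=4: L0/L1/L2 = BCDE/A/- → run B
t=5: L0/L1/L2 = BCDE/A/- → run B
t=6: L0/L1/L2 = CDEFGH/A/- → run C
t=7: L0/L1/L2 = CDEFGH/A/- → run C
t=8: L0/L1/L2 = CDEFGH/A/- → run C
t=9: L0/L1/L2 = DEFGH/A/- → run D
t=10: L0/L1/L2 = DEFGH/A/- → run D
t=11: L0/L1/L2 = DEFGH/A/- → run D
t=12: L0/L1/L2 = EFGH/AD/- → run E
t=13: L0/L1/L2 = EFGH/AD/- → run E
t=14: L0/L1/L2 = EFGH/AD/- → run E
t=15: L0/L1/L2 = FGH/ADE/- → run F
t=16: L0/L1/L2 = FGH/ADE/- → run F
t=17: L0/L1/L2 = FGH/ADE/- → run F
t=18: L0/L1/L2 = GH/ADEF/- → run G
t=19: L0/L1/L2 = GH/ADEF/- → run G
t=20: L0/L1/L2 = GH/ADEF/- → run G
t=21: L0/L1/L2 = H/ADEFG/- → run H
t=22: L0/L1/L2 = H/ADEFG/- → run H
t=23: L0/L1/L2 = -/ADEFG/- → run A
t=24: L0/L1/L2 = -/ADEFG/- → run A
t=25: L0/L1/L2 = -/ADEFG/- → run A
t=26: L0/L1/L2 = -/DEFG/- → run D
t=27: L0/L1/L2 = -/DEFG/- → run D
t=28: L0/L1/L2 = -/DEFG/- → run D
t=29: L0/L1/L2 = -/DEFG/- → run D
t=30: L0/L1/L2 = -/EFG/- → run E
t=31: L0/L1/L2 = -/EFG/- → run E
t=32: L0/L1/L2 = -/FG/- → run F
t=33: L0/L1/L2 = -/FG/- → run F
t=34: L0/L1/L2 = -/G/- → run G
t=35: L0/L1/L2 = -/G/- → run G
t=36: L0/L1/L2 = -/G/- → run G
t=37: (idle)
t=38: (idle)
t=39: (idle)
t=40: (idle)
t=41: (idle)
t=42: (idle)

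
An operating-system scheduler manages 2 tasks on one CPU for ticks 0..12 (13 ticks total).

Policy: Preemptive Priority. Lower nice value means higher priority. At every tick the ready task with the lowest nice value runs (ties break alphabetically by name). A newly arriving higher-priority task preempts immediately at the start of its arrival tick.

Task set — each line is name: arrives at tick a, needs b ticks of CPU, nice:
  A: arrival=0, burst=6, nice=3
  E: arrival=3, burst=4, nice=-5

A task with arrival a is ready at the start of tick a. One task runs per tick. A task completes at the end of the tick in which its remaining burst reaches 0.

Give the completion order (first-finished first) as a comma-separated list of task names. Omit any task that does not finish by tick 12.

t=0: ready={A} → run A
t=1: ready={A} → run A
t=2: ready={A} → run A
t=3: ready={A,E} → run E
t=4: ready={A,E} → run E
t=5: ready={A,E} → run E
t=6: ready={A,E} → run E
t=7: ready={A} → run A
t=8: ready={A} → run A
t=9: ready={A} → run A
t=10: (idle)
t=11: (idle)
t=12: (idle)

completion order = E, A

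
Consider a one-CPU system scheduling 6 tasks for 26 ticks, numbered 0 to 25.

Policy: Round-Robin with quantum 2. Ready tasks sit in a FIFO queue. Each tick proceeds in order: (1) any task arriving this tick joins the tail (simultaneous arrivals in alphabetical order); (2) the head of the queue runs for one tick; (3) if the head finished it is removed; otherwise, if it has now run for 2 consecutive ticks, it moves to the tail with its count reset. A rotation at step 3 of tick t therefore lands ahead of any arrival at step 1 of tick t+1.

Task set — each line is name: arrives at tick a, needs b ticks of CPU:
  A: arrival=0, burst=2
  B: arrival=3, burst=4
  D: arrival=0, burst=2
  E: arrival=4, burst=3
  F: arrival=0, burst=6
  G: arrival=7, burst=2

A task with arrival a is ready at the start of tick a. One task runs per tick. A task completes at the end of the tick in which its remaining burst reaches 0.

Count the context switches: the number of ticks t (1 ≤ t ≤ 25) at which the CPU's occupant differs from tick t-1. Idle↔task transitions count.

t=0: queue=[A,D,F] q_used=0 → run A
t=1: queue=[A,D,F] q_used=1 → run A
t=2: queue=[D,F] q_used=0 → run D
t=3: queue=[D,F,B] q_used=1 → run D
t=4: queue=[F,B,E] q_used=0 → run F
t=5: queue=[F,B,E] q_used=1 → run F
t=6: queue=[B,E,F] q_used=0 → run B
t=7: queue=[B,E,F,G] q_used=1 → run B
t=8: queue=[E,F,G,B] q_used=0 → run E
t=9: queue=[E,F,G,B] q_used=1 → run E
t=10: queue=[F,G,B,E] q_used=0 → run F
t=11: queue=[F,G,B,E] q_used=1 → run F
t=12: queue=[G,B,E,F] q_used=0 → run G
t=13: queue=[G,B,E,F] q_used=1 → run G
t=14: queue=[B,E,F] q_used=0 → run B
t=15: queue=[B,E,F] q_used=1 → run B
t=16: queue=[E,F] q_used=0 → run E
t=17: queue=[F] q_used=0 → run F
t=18: queue=[F] q_used=1 → run F
t=19: (idle)
t=20: (idle)
t=21: (idle)
t=22: (idle)
t=23: (idle)
t=24: (idle)
t=25: (idle)

context switches = 10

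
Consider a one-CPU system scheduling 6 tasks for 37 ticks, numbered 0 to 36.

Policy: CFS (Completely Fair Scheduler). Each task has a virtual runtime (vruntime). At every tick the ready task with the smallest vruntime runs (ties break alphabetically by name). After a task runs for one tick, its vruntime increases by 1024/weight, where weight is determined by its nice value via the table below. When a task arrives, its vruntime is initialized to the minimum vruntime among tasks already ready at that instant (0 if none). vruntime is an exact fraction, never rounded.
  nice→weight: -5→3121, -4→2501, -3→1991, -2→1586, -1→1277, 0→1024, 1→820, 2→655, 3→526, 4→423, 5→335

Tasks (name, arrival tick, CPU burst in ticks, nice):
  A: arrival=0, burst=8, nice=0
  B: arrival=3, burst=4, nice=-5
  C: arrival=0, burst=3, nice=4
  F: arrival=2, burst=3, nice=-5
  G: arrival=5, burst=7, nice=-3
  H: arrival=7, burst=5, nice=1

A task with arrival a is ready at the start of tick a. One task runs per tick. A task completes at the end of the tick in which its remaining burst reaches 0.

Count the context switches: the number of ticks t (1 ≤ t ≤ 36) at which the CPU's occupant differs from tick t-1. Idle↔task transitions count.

context switches = 30

t=0: vr[A=0 C=0] → run A
t=1: vr[A=1 C=0] → run C
t=2: vr[A=1 C=1024/423 F=1] → run A
t=3: vr[A=2 B=1 C=1024/423 F=1] → run B
t=4: vr[A=2 B=4145/3121 C=1024/423 F=1] → run F
t=5: vr[A=2 B=4145/3121 C=1024/423 F=4145/3121 G=4145/3121] → run B
t=6: vr[A=2 B=5169/3121 C=1024/423 F=4145/3121 G=4145/3121] → run F
t=7: vr[A=2 B=5169/3121 C=1024/423 F=5169/3121 G=4145/3121 H=4145/3121] → run G
t=8: vr[A=2 B=5169/3121 C=1024/423 F=5169/3121 G=11448599/6213911 H=4145/3121] → run H
t=9: vr[A=2 B=5169/3121 C=1024/423 F=5169/3121 G=11448599/6213911 H=1648701/639805] → run B
t=10: vr[A=2 B=6193/3121 C=1024/423 F=5169/3121 G=11448599/6213911 H=1648701/639805] → run F
t=11: vr[A=2 B=6193/3121 C=1024/423 G=11448599/6213911 H=1648701/639805] → run G
t=12: vr[A=2 B=6193/3121 C=1024/423 G=14644503/6213911 H=1648701/639805] → run B
t=13: vr[A=2 C=1024/423 G=14644503/6213911 H=1648701/639805] → run A
t=14: vr[A=3 C=1024/423 G=14644503/6213911 H=1648701/639805] → run G
t=15: vr[A=3 C=1024/423 G=17840407/6213911 H=1648701/639805] → run C
t=16: vr[A=3 C=2048/423 G=17840407/6213911 H=1648701/639805] → run H
t=17: vr[A=3 C=2048/423 G=17840407/6213911 H=2447677/639805] → run G
t=18: vr[A=3 C=2048/423 G=21036311/6213911 H=2447677/639805] → run A
t=19: vr[A=4 C=2048/423 G=21036311/6213911 H=2447677/639805] → run G
t=20: vr[A=4 C=2048/423 G=24232215/6213911 H=2447677/639805] → run H
t=21: vr[A=4 C=2048/423 G=24232215/6213911 H=3246653/639805] → run G
t=22: vr[A=4 C=2048/423 G=27428119/6213911 H=3246653/639805] → run A
t=23: vr[A=5 C=2048/423 G=27428119/6213911 H=3246653/639805] → run G
t=24: vr[A=5 C=2048/423 H=3246653/639805] → run C
t=25: vr[A=5 H=3246653/639805] → run A
t=26: vr[A=6 H=3246653/639805] → run H
t=27: vr[A=6 H=4045629/639805] → run A
t=28: vr[A=7 H=4045629/639805] → run H
t=29: vr[A=7] → run A
t=30: (idle)
t=31: (idle)
t=32: (idle)
t=33: (idle)
t=34: (idle)
t=35: (idle)
t=36: (idle)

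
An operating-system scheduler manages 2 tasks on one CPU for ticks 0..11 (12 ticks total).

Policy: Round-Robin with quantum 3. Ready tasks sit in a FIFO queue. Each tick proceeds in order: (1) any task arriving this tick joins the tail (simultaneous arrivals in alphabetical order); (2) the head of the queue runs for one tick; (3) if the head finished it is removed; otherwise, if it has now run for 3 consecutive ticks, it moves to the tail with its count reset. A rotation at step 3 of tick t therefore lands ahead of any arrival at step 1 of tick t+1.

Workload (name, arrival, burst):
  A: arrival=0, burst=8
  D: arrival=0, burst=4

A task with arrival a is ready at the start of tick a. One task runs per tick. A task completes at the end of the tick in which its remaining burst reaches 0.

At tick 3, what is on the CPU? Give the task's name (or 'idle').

running at tick 3 = D

t=0: queue=[A,D] q_used=0 → run A
t=1: queue=[A,D] q_used=1 → run A
t=2: queue=[A,D] q_used=2 → run A
t=3: queue=[D,A] q_used=0 → run D
t=4: queue=[D,A] q_used=1 → run D
t=5: queue=[D,A] q_used=2 → run D
t=6: queue=[A,D] q_used=0 → run A
t=7: queue=[A,D] q_used=1 → run A
t=8: queue=[A,D] q_used=2 → run A
t=9: queue=[D,A] q_used=0 → run D
t=10: queue=[A] q_used=0 → run A
t=11: queue=[A] q_used=1 → run A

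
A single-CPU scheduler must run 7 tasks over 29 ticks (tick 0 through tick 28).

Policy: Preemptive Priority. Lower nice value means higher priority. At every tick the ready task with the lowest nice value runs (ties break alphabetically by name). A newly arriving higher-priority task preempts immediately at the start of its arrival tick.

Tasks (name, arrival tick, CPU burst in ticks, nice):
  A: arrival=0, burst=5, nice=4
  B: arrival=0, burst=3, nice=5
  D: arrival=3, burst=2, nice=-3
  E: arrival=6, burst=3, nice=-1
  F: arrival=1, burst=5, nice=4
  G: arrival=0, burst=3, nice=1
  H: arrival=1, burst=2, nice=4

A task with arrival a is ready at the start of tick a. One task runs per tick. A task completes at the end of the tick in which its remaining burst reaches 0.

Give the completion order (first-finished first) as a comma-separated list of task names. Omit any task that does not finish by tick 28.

t=0: ready={A,B,G} → run G
t=1: ready={A,B,F,G,H} → run G
t=2: ready={A,B,F,G,H} → run G
t=3: ready={A,B,D,F,H} → run D
t=4: ready={A,B,D,F,H} → run D
t=5: ready={A,B,F,H} → run A
t=6: ready={A,B,E,F,H} → run E
t=7: ready={A,B,E,F,H} → run E
t=8: ready={A,B,E,F,H} → run E
t=9: ready={A,B,F,H} → run A
t=10: ready={A,B,F,H} → run A
t=11: ready={A,B,F,H} → run A
t=12: ready={A,B,F,H} → run A
t=13: ready={B,F,H} → run F
t=14: ready={B,F,H} → run F
t=15: ready={B,F,H} → run F
t=16: ready={B,F,H} → run F
t=17: ready={B,F,H} → run F
t=18: ready={B,H} → run H
t=19: ready={B,H} → run H
t=20: ready={B} → run B
t=21: ready={B} → run B
t=22: ready={B} → run B
t=23: (idle)
t=24: (idle)
t=25: (idle)
t=26: (idle)
t=27: (idle)
t=28: (idle)

completion order = G, D, E, A, F, H, B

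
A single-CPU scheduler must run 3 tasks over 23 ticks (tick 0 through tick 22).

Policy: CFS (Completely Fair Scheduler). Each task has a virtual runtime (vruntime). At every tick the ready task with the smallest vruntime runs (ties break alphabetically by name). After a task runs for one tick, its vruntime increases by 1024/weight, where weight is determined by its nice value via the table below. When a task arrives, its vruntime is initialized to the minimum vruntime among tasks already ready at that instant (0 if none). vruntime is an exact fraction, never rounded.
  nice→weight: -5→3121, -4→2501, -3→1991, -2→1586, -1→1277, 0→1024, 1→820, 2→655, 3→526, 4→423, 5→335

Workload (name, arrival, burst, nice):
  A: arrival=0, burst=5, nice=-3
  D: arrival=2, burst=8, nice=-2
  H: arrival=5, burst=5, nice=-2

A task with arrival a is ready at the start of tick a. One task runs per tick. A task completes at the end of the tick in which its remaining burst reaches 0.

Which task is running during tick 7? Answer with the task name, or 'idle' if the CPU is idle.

running at tick 7 = A

t=0: vr[A=0] → run A
t=1: vr[A=1024/1991] → run A
t=2: vr[A=2048/1991 D=2048/1991] → run A
t=3: vr[A=3072/1991 D=2048/1991] → run D
t=4: vr[A=3072/1991 D=2643456/1578863] → run A
t=5: vr[A=4096/1991 D=2643456/1578863 H=2643456/1578863] → run D
t=6: vr[A=4096/1991 D=3662848/1578863 H=2643456/1578863] → run H
t=7: vr[A=4096/1991 D=3662848/1578863 H=3662848/1578863] → run A
t=8: vr[D=3662848/1578863 H=3662848/1578863] → run D
t=9: vr[D=4682240/1578863 H=3662848/1578863] → run H
t=10: vr[D=4682240/1578863 H=4682240/1578863] → run D
t=11: vr[D=5701632/1578863 H=4682240/1578863] → run H
t=12: vr[D=5701632/1578863 H=5701632/1578863] → run D
t=13: vr[D=6721024/1578863 H=5701632/1578863] → run H
t=14: vr[D=6721024/1578863 H=6721024/1578863] → run D
t=15: vr[D=7740416/1578863 H=6721024/1578863] → run H
t=16: vr[D=7740416/1578863] → run D
t=17: vr[D=8759808/1578863] → run D
t=18: (idle)
t=19: (idle)
t=20: (idle)
t=21: (idle)
t=22: (idle)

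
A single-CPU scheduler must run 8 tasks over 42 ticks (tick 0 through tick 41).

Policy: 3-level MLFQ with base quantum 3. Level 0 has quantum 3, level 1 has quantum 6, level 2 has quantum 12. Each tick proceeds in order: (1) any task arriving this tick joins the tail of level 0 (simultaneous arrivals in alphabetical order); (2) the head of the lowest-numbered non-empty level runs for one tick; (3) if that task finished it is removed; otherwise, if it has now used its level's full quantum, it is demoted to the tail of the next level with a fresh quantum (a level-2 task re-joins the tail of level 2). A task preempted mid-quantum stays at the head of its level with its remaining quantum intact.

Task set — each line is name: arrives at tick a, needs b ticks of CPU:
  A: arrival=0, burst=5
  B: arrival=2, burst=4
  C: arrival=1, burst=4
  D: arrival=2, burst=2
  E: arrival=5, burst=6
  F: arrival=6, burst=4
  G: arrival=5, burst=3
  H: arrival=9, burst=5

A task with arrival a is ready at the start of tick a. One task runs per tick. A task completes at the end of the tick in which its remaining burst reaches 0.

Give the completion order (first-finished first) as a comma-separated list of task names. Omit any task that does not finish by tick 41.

completion order = D, G, A, C, B, E, F, H

t=0: L0/L1/L2 = A/-/- → run A
t=1: L0/L1/L2 = AC/-/- → run A
t=2: L0/L1/L2 = ACBD/-/- → run A
t=3: L0/L1/L2 = CBD/A/- → run C
t=4: L0/L1/L2 = CBD/A/- → run C
t=5: L0/L1/L2 = CBDEG/A/- → run C
t=6: L0/L1/L2 = BDEGF/AC/- → run B
t=7: L0/L1/L2 = BDEGF/AC/- → run B
t=8: L0/L1/L2 = BDEGF/AC/- → run B
t=9: L0/L1/L2 = DEGFH/ACB/- → run D
t=10: L0/L1/L2 = DEGFH/ACB/- → run D
t=11: L0/L1/L2 = EGFH/ACB/- → run E
t=12: L0/L1/L2 = EGFH/ACB/- → run E
t=13: L0/L1/L2 = EGFH/ACB/- → run E
t=14: L0/L1/L2 = GFH/ACBE/- → run G
t=15: L0/L1/L2 = GFH/ACBE/- → run G
t=16: L0/L1/L2 = GFH/ACBE/- → run G
t=17: L0/L1/L2 = FH/ACBE/- → run F
t=18: L0/L1/L2 = FH/ACBE/- → run F
t=19: L0/L1/L2 = FH/ACBE/- → run F
t=20: L0/L1/L2 = H/ACBEF/- → run H
t=21: L0/L1/L2 = H/ACBEF/- → run H
t=22: L0/L1/L2 = H/ACBEF/- → run H
t=23: L0/L1/L2 = -/ACBEFH/- → run A
t=24: L0/L1/L2 = -/ACBEFH/- → run A
t=25: L0/L1/L2 = -/CBEFH/- → run C
t=26: L0/L1/L2 = -/BEFH/- → run B
t=27: L0/L1/L2 = -/EFH/- → run E
t=28: L0/L1/L2 = -/EFH/- → run E
t=29: L0/L1/L2 = -/EFH/- → run E
t=30: L0/L1/L2 = -/FH/- → run F
t=31: L0/L1/L2 = -/H/- → run H
t=32: L0/L1/L2 = -/H/- → run H
t=33: (idle)
t=34: (idle)
t=35: (idle)
t=36: (idle)
t=37: (idle)
t=38: (idle)
t=39: (idle)
t=40: (idle)
t=41: (idle)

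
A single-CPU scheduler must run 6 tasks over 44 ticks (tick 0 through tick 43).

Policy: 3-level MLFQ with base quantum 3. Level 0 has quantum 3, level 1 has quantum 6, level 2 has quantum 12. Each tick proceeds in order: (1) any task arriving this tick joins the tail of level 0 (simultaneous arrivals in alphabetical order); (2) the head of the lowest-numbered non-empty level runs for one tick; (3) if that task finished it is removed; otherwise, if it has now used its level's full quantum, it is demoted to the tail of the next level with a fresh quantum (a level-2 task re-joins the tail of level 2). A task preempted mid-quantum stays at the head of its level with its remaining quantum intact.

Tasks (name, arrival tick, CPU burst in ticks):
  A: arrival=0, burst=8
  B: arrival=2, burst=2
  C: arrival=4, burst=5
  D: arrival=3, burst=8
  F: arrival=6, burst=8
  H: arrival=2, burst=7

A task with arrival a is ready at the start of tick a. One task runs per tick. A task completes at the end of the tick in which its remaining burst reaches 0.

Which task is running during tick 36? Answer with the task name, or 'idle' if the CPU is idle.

running at tick 36 = F

t=0: L0/L1/L2 = A/-/- → run A
t=1: L0/L1/L2 = A/-/- → run A
t=2: L0/L1/L2 = ABH/-/- → run A
t=3: L0/L1/L2 = BHD/A/- → run B
t=4: L0/L1/L2 = BHDC/A/- → run B
t=5: L0/L1/L2 = HDC/A/- → run H
t=6: L0/L1/L2 = HDCF/A/- → run H
t=7: L0/L1/L2 = HDCF/A/- → run H
t=8: L0/L1/L2 = DCF/AH/- → run D
t=9: L0/L1/L2 = DCF/AH/- → run D
t=10: L0/L1/L2 = DCF/AH/- → run D
t=11: L0/L1/L2 = CF/AHD/- → run C
t=12: L0/L1/L2 = CF/AHD/- → run C
t=13: L0/L1/L2 = CF/AHD/- → run C
t=14: L0/L1/L2 = F/AHDC/- → run F
t=15: L0/L1/L2 = F/AHDC/- → run F
t=16: L0/L1/L2 = F/AHDC/- → run F
t=17: L0/L1/L2 = -/AHDCF/- → run A
t=18: L0/L1/L2 = -/AHDCF/- → run A
t=19: L0/L1/L2 = -/AHDCF/- → run A
t=20: L0/L1/L2 = -/AHDCF/- → run A
t=21: L0/L1/L2 = -/AHDCF/- → run A
t=22: L0/L1/L2 = -/HDCF/- → run H
t=23: L0/L1/L2 = -/HDCF/- → run H
t=24: L0/L1/L2 = -/HDCF/- → run H
t=25: L0/L1/L2 = -/HDCF/- → run H
t=26: L0/L1/L2 = -/DCF/- → run D
t=27: L0/L1/L2 = -/DCF/- → run D
t=28: L0/L1/L2 = -/DCF/- → run D
t=29: L0/L1/L2 = -/DCF/- → run D
t=30: L0/L1/L2 = -/DCF/- → run D
t=31: L0/L1/L2 = -/CF/- → run C
t=32: L0/L1/L2 = -/CF/- → run C
t=33: L0/L1/L2 = -/F/- → run F
t=34: L0/L1/L2 = -/F/- → run F
t=35: L0/L1/L2 = -/F/- → run F
t=36: L0/L1/L2 = -/F/- → run F
t=37: L0/L1/L2 = -/F/- → run F
t=38: (idle)
t=39: (idle)
t=40: (idle)
t=41: (idle)
t=42: (idle)
t=43: (idle)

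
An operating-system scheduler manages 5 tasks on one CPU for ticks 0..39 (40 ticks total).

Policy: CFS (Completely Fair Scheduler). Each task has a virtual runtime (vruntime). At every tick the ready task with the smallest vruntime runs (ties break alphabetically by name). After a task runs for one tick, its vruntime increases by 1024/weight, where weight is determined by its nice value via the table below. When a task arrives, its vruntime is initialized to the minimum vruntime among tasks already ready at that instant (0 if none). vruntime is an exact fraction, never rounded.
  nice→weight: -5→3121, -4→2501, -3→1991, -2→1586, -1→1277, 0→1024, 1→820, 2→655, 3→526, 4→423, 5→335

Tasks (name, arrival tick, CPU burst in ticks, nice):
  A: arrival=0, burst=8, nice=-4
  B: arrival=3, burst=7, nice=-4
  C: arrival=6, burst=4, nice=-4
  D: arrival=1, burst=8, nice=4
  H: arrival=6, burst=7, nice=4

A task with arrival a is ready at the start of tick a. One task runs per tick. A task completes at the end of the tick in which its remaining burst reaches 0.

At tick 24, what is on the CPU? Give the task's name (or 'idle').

running at tick 24 = H

t=0: vr[A=0] → run A
t=1: vr[A=1024/2501 D=1024/2501] → run A
t=2: vr[A=2048/2501 D=1024/2501] → run D
t=3: vr[A=2048/2501 B=2048/2501 D=2994176/1057923] → run A
t=4: vr[A=3072/2501 B=2048/2501 D=2994176/1057923] → run B
t=5: vr[A=3072/2501 B=3072/2501 D=2994176/1057923] → run A
t=6: vr[A=4096/2501 B=3072/2501 C=3072/2501 D=2994176/1057923 H=3072/2501] → run B
t=7: vr[A=4096/2501 B=4096/2501 C=3072/2501 D=2994176/1057923 H=3072/2501] → run C
t=8: vr[A=4096/2501 B=4096/2501 C=4096/2501 D=2994176/1057923 H=3072/2501] → run H
t=9: vr[A=4096/2501 B=4096/2501 C=4096/2501 D=2994176/1057923 H=3860480/1057923] → run A
t=10: vr[A=5120/2501 B=4096/2501 C=4096/2501 D=2994176/1057923 H=3860480/1057923] → run B
t=11: vr[A=5120/2501 B=5120/2501 C=4096/2501 D=2994176/1057923 H=3860480/1057923] → run C
t=12: vr[A=5120/2501 B=5120/2501 C=5120/2501 D=2994176/1057923 H=3860480/1057923] → run A
t=13: vr[A=6144/2501 B=5120/2501 C=5120/2501 D=2994176/1057923 H=3860480/1057923] → run B
t=14: vr[A=6144/2501 B=6144/2501 C=5120/2501 D=2994176/1057923 H=3860480/1057923] → run C
t=15: vr[A=6144/2501 B=6144/2501 C=6144/2501 D=2994176/1057923 H=3860480/1057923] → run A
t=16: vr[A=7168/2501 B=6144/2501 C=6144/2501 D=2994176/1057923 H=3860480/1057923] → run B
t=17: vr[A=7168/2501 B=7168/2501 C=6144/2501 D=2994176/1057923 H=3860480/1057923] → run C
t=18: vr[A=7168/2501 B=7168/2501 D=2994176/1057923 H=3860480/1057923] → run D
t=19: vr[A=7168/2501 B=7168/2501 D=5555200/1057923 H=3860480/1057923] → run A
t=20: vr[B=7168/2501 D=5555200/1057923 H=3860480/1057923] → run B
t=21: vr[B=8192/2501 D=5555200/1057923 H=3860480/1057923] → run B
t=22: vr[D=5555200/1057923 H=3860480/1057923] → run H
t=23: vr[D=5555200/1057923 H=6421504/1057923] → run D
t=24: vr[D=2705408/352641 H=6421504/1057923] → run H
t=25: vr[D=2705408/352641 H=2994176/352641] → run D
t=26: vr[D=10677248/1057923 H=2994176/352641] → run H
t=27: vr[D=10677248/1057923 H=11543552/1057923] → run D
t=28: vr[D=13238272/1057923 H=11543552/1057923] → run H
t=29: vr[D=13238272/1057923 H=14104576/1057923] → run D
t=30: vr[D=5266432/352641 H=14104576/1057923] → run H
t=31: vr[D=5266432/352641 H=5555200/352641] → run D
t=32: vr[D=18360320/1057923 H=5555200/352641] → run H
t=33: vr[D=18360320/1057923] → run D
t=34: (idle)
t=35: (idle)
t=36: (idle)
t=37: (idle)
t=38: (idle)
t=39: (idle)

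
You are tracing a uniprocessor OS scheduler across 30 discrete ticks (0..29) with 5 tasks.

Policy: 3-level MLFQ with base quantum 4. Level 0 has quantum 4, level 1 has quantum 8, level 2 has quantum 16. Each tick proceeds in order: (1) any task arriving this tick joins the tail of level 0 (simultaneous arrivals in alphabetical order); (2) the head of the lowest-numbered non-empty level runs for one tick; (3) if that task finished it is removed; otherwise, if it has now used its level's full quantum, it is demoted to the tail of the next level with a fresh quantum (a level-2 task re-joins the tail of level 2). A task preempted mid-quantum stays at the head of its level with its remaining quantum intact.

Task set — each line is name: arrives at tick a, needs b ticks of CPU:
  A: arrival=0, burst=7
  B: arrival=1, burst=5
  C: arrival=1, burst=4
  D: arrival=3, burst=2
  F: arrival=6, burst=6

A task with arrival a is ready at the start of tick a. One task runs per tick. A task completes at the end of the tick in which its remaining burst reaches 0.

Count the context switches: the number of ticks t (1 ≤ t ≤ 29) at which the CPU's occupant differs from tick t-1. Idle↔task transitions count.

t=0: L0/L1/L2 = A/-/- → run A
t=1: L0/L1/L2 = ABC/-/- → run A
t=2: L0/L1/L2 = ABC/-/- → run A
t=3: L0/L1/L2 = ABCD/-/- → run A
t=4: L0/L1/L2 = BCD/A/- → run B
t=5: L0/L1/L2 = BCD/A/- → run B
t=6: L0/L1/L2 = BCDF/A/- → run B
t=7: L0/L1/L2 = BCDF/A/- → run B
t=8: L0/L1/L2 = CDF/AB/- → run C
t=9: L0/L1/L2 = CDF/AB/- → run C
t=10: L0/L1/L2 = CDF/AB/- → run C
t=11: L0/L1/L2 = CDF/AB/- → run C
t=12: L0/L1/L2 = DF/AB/- → run D
t=13: L0/L1/L2 = DF/AB/- → run D
t=14: L0/L1/L2 = F/AB/- → run F
t=15: L0/L1/L2 = F/AB/- → run F
t=16: L0/L1/L2 = F/AB/- → run F
t=17: L0/L1/L2 = F/AB/- → run F
t=18: L0/L1/L2 = -/ABF/- → run A
t=19: L0/L1/L2 = -/ABF/- → run A
t=20: L0/L1/L2 = -/ABF/- → run A
t=21: L0/L1/L2 = -/BF/- → run B
t=22: L0/L1/L2 = -/F/- → run F
t=23: L0/L1/L2 = -/F/- → run F
t=24: (idle)
t=25: (idle)
t=26: (idle)
t=27: (idle)
t=28: (idle)
t=29: (idle)

context switches = 8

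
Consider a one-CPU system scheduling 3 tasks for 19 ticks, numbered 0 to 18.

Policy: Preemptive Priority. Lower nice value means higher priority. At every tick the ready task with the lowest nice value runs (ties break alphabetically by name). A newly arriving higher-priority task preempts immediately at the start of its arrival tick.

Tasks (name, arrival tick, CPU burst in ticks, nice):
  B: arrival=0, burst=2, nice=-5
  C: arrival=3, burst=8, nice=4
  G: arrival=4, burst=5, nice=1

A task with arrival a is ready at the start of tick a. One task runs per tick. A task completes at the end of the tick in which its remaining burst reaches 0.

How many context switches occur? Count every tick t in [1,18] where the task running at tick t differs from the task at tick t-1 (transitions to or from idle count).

context switches = 5

t=0: ready={B} → run B
t=1: ready={B} → run B
t=2: (idle)
t=3: ready={C} → run C
t=4: ready={C,G} → run G
t=5: ready={C,G} → run G
t=6: ready={C,G} → run G
t=7: ready={C,G} → run G
t=8: ready={C,G} → run G
t=9: ready={C} → run C
t=10: ready={C} → run C
t=11: ready={C} → run C
t=12: ready={C} → run C
t=13: ready={C} → run C
t=14: ready={C} → run C
t=15: ready={C} → run C
t=16: (idle)
t=17: (idle)
t=18: (idle)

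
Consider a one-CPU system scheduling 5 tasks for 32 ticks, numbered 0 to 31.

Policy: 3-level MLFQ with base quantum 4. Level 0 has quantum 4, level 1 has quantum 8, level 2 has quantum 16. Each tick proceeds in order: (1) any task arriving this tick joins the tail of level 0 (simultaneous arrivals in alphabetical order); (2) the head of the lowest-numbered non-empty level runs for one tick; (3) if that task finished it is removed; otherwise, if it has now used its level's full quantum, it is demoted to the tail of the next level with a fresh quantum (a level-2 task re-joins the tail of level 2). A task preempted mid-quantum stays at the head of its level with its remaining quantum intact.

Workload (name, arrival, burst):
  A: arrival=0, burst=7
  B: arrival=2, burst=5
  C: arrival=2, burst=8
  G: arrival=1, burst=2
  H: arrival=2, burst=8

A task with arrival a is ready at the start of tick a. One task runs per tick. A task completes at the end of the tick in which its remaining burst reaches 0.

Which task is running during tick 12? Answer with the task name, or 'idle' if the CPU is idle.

running at tick 12 = C

t=0: L0/L1/L2 = A/-/- → run A
t=1: L0/L1/L2 = AG/-/- → run A
t=2: L0/L1/L2 = AGBCH/-/- → run A
t=3: L0/L1/L2 = AGBCH/-/- → run A
t=4: L0/L1/L2 = GBCH/A/- → run G
t=5: L0/L1/L2 = GBCH/A/- → run G
t=6: L0/L1/L2 = BCH/A/- → run B
t=7: L0/L1/L2 = BCH/A/- → run B
t=8: L0/L1/L2 = BCH/A/- → run B
t=9: L0/L1/L2 = BCH/A/- → run B
t=10: L0/L1/L2 = CH/AB/- → run C
t=11: L0/L1/L2 = CH/AB/- → run C
t=12: L0/L1/L2 = CH/AB/- → run C
t=13: L0/L1/L2 = CH/AB/- → run C
t=14: L0/L1/L2 = H/ABC/- → run H
t=15: L0/L1/L2 = H/ABC/- → run H
t=16: L0/L1/L2 = H/ABC/- → run H
t=17: L0/L1/L2 = H/ABC/- → run H
t=18: L0/L1/L2 = -/ABCH/- → run A
t=19: L0/L1/L2 = -/ABCH/- → run A
t=20: L0/L1/L2 = -/ABCH/- → run A
t=21: L0/L1/L2 = -/BCH/- → run B
t=22: L0/L1/L2 = -/CH/- → run C
t=23: L0/L1/L2 = -/CH/- → run C
t=24: L0/L1/L2 = -/CH/- → run C
t=25: L0/L1/L2 = -/CH/- → run C
t=26: L0/L1/L2 = -/H/- → run H
t=27: L0/L1/L2 = -/H/- → run H
t=28: L0/L1/L2 = -/H/- → run H
t=29: L0/L1/L2 = -/H/- → run H
t=30: (idle)
t=31: (idle)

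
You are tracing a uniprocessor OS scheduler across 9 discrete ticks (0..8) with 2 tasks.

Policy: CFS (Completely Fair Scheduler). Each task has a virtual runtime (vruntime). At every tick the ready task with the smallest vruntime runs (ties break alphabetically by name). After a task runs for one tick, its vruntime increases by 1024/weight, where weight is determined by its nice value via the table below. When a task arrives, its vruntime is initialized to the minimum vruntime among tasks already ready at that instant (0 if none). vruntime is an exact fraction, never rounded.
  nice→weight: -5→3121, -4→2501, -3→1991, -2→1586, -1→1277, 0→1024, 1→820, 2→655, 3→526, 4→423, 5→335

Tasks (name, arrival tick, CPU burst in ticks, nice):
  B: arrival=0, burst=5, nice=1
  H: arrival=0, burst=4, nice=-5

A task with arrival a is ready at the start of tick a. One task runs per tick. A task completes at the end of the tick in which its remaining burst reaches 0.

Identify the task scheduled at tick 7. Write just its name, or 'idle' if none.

t=0: vr[B=0 H=0] → run B
t=1: vr[B=256/205 H=0] → run H
t=2: vr[B=256/205 H=1024/3121] → run H
t=3: vr[B=256/205 H=2048/3121] → run H
t=4: vr[B=256/205 H=3072/3121] → run H
t=5: vr[B=256/205] → run B
t=6: vr[B=512/205] → run B
t=7: vr[B=768/205] → run B
t=8: vr[B=1024/205] → run B

running at tick 7 = B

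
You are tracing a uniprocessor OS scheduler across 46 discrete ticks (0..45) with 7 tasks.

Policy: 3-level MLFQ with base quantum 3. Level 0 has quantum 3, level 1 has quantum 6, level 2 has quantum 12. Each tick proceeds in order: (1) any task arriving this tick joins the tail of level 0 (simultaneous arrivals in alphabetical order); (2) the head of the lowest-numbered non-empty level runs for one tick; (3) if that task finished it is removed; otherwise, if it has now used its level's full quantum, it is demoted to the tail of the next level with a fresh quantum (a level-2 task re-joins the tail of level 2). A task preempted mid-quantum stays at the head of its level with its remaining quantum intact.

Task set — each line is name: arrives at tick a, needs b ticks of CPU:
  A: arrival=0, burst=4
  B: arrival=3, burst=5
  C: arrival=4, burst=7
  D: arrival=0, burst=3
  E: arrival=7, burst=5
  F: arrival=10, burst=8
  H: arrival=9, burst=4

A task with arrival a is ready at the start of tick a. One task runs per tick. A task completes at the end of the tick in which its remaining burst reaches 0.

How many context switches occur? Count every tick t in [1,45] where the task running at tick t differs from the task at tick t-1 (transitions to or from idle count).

context switches = 13

t=0: L0/L1/L2 = AD/-/- → run A
t=1: L0/L1/L2 = AD/-/- → run A
t=2: L0/L1/L2 = AD/-/- → run A
t=3: L0/L1/L2 = DB/A/- → run D
t=4: L0/L1/L2 = DBC/A/- → run D
t=5: L0/L1/L2 = DBC/A/- → run D
t=6: L0/L1/L2 = BC/A/- → run B
t=7: L0/L1/L2 = BCE/A/- → run B
t=8: L0/L1/L2 = BCE/A/- → run B
t=9: L0/L1/L2 = CEH/AB/- → run C
t=10: L0/L1/L2 = CEHF/AB/- → run C
t=11: L0/L1/L2 = CEHF/AB/- → run C
t=12: L0/L1/L2 = EHF/ABC/- → run E
t=13: L0/L1/L2 = EHF/ABC/- → run E
t=14: L0/L1/L2 = EHF/ABC/- → run E
t=15: L0/L1/L2 = HF/ABCE/- → run H
t=16: L0/L1/L2 = HF/ABCE/- → run H
t=17: L0/L1/L2 = HF/ABCE/- → run H
t=18: L0/L1/L2 = F/ABCEH/- → run F
t=19: L0/L1/L2 = F/ABCEH/- → run F
t=20: L0/L1/L2 = F/ABCEH/- → run F
t=21: L0/L1/L2 = -/ABCEHF/- → run A
t=22: L0/L1/L2 = -/BCEHF/- → run B
t=23: L0/L1/L2 = -/BCEHF/- → run B
t=24: L0/L1/L2 = -/CEHF/- → run C
t=25: L0/L1/L2 = -/CEHF/- → run C
t=26: L0/L1/L2 = -/CEHF/- → run C
t=27: L0/L1/L2 = -/CEHF/- → run C
t=28: L0/L1/L2 = -/EHF/- → run E
t=29: L0/L1/L2 = -/EHF/- → run E
t=30: L0/L1/L2 = -/HF/- → run H
t=31: L0/L1/L2 = -/F/- → run F
t=32: L0/L1/L2 = -/F/- → run F
t=33: L0/L1/L2 = -/F/- → run F
t=34: L0/L1/L2 = -/F/- → run F
t=35: L0/L1/L2 = -/F/- → run F
t=36: (idle)
t=37: (idle)
t=38: (idle)
t=39: (idle)
t=40: (idle)
t=41: (idle)
t=42: (idle)
t=43: (idle)
t=44: (idle)
t=45: (idle)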